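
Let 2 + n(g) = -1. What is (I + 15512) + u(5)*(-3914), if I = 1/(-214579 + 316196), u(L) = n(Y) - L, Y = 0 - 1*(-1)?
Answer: 4758114409/101617 ≈ 46824.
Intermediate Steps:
Y = 1 (Y = 0 + 1 = 1)
n(g) = -3 (n(g) = -2 - 1 = -3)
u(L) = -3 - L
I = 1/101617 ≈ 9.8409e-6
(I + 15512) + u(5)*(-3914) = (1/101617 + 15512) + (-3 - 1*5)*(-3914) = 1576282905/101617 + (-3 - 5)*(-3914) = 1576282905/101617 - 8*(-3914) = 1576282905/101617 + 31312 = 4758114409/101617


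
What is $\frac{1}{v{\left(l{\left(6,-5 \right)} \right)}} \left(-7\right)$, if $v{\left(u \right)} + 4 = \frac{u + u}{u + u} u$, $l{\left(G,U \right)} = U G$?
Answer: $\frac{7}{34} \approx 0.20588$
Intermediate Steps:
$l{\left(G,U \right)} = G U$
$v{\left(u \right)} = -4 + u$ ($v{\left(u \right)} = -4 + \frac{u + u}{u + u} u = -4 + \frac{2 u}{2 u} u = -4 + 2 u \frac{1}{2 u} u = -4 + 1 u = -4 + u$)
$\frac{1}{v{\left(l{\left(6,-5 \right)} \right)}} \left(-7\right) = \frac{1}{-4 + 6 \left(-5\right)} \left(-7\right) = \frac{1}{-4 - 30} \left(-7\right) = \frac{1}{-34} \left(-7\right) = \left(- \frac{1}{34}\right) \left(-7\right) = \frac{7}{34}$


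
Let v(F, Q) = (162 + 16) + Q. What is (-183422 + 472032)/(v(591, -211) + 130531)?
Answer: 144305/65249 ≈ 2.2116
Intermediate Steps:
v(F, Q) = 178 + Q
(-183422 + 472032)/(v(591, -211) + 130531) = (-183422 + 472032)/((178 - 211) + 130531) = 288610/(-33 + 130531) = 288610/130498 = 288610*(1/130498) = 144305/65249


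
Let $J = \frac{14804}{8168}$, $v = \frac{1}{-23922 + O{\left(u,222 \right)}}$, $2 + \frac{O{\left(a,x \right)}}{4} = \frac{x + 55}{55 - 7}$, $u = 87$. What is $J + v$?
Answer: $\frac{1061729479}{585815086} \approx 1.8124$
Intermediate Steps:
$O{\left(a,x \right)} = - \frac{41}{12} + \frac{x}{12}$ ($O{\left(a,x \right)} = -8 + 4 \frac{x + 55}{55 - 7} = -8 + 4 \frac{55 + x}{48} = -8 + 4 \left(55 + x\right) \frac{1}{48} = -8 + 4 \left(\frac{55}{48} + \frac{x}{48}\right) = -8 + \left(\frac{55}{12} + \frac{x}{12}\right) = - \frac{41}{12} + \frac{x}{12}$)
$v = - \frac{12}{286883}$ ($v = \frac{1}{-23922 + \left(- \frac{41}{12} + \frac{1}{12} \cdot 222\right)} = \frac{1}{-23922 + \left(- \frac{41}{12} + \frac{37}{2}\right)} = \frac{1}{-23922 + \frac{181}{12}} = \frac{1}{- \frac{286883}{12}} = - \frac{12}{286883} \approx -4.1829 \cdot 10^{-5}$)
$J = \frac{3701}{2042}$ ($J = 14804 \cdot \frac{1}{8168} = \frac{3701}{2042} \approx 1.8124$)
$J + v = \frac{3701}{2042} - \frac{12}{286883} = \frac{1061729479}{585815086}$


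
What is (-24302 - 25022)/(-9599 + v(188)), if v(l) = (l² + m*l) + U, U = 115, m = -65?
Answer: -1121/310 ≈ -3.6161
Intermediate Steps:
v(l) = 115 + l² - 65*l (v(l) = (l² - 65*l) + 115 = 115 + l² - 65*l)
(-24302 - 25022)/(-9599 + v(188)) = (-24302 - 25022)/(-9599 + (115 + 188² - 65*188)) = -49324/(-9599 + (115 + 35344 - 12220)) = -49324/(-9599 + 23239) = -49324/13640 = -49324*1/13640 = -1121/310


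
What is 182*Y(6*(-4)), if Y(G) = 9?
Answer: 1638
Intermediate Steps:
182*Y(6*(-4)) = 182*9 = 1638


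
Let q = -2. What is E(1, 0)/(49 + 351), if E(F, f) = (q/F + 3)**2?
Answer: 1/400 ≈ 0.0025000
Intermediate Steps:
E(F, f) = (3 - 2/F)**2 (E(F, f) = (-2/F + 3)**2 = (3 - 2/F)**2)
E(1, 0)/(49 + 351) = ((-2 + 3*1)**2/1**2)/(49 + 351) = (1*(-2 + 3)**2)/400 = (1*1**2)*(1/400) = (1*1)*(1/400) = 1*(1/400) = 1/400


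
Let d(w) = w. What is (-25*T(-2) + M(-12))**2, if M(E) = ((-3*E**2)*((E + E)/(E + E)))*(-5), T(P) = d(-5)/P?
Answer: 17598025/4 ≈ 4.3995e+6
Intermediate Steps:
T(P) = -5/P
M(E) = 15*E**2 (M(E) = ((-3*E**2)*((2*E)/((2*E))))*(-5) = ((-3*E**2)*((2*E)*(1/(2*E))))*(-5) = (-3*E**2*1)*(-5) = -3*E**2*(-5) = 15*E**2)
(-25*T(-2) + M(-12))**2 = (-(-125)/(-2) + 15*(-12)**2)**2 = (-(-125)*(-1)/2 + 15*144)**2 = (-25*5/2 + 2160)**2 = (-125/2 + 2160)**2 = (4195/2)**2 = 17598025/4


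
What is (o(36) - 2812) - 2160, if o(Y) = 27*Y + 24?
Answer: -3976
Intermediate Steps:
o(Y) = 24 + 27*Y
(o(36) - 2812) - 2160 = ((24 + 27*36) - 2812) - 2160 = ((24 + 972) - 2812) - 2160 = (996 - 2812) - 2160 = -1816 - 2160 = -3976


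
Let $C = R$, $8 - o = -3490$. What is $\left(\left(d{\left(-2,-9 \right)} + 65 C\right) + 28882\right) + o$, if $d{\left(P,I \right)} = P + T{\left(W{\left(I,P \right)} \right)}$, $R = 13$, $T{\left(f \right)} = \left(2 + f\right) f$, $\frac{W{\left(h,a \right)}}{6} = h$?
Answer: $36031$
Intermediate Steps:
$o = 3498$ ($o = 8 - -3490 = 8 + 3490 = 3498$)
$W{\left(h,a \right)} = 6 h$
$T{\left(f \right)} = f \left(2 + f\right)$
$C = 13$
$d{\left(P,I \right)} = P + 6 I \left(2 + 6 I\right)$
$\left(\left(d{\left(-2,-9 \right)} + 65 C\right) + 28882\right) + o = \left(\left(\left(-2 + 12 \left(-9\right) \left(1 + 3 \left(-9\right)\right)\right) + 65 \cdot 13\right) + 28882\right) + 3498 = \left(\left(\left(-2 + 12 \left(-9\right) \left(1 - 27\right)\right) + 845\right) + 28882\right) + 3498 = \left(\left(\left(-2 + 12 \left(-9\right) \left(-26\right)\right) + 845\right) + 28882\right) + 3498 = \left(\left(\left(-2 + 2808\right) + 845\right) + 28882\right) + 3498 = \left(\left(2806 + 845\right) + 28882\right) + 3498 = \left(3651 + 28882\right) + 3498 = 32533 + 3498 = 36031$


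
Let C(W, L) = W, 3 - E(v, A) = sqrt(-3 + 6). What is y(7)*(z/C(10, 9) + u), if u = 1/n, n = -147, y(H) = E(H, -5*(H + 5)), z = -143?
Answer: -21031/490 + 21031*sqrt(3)/1470 ≈ -18.140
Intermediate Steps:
E(v, A) = 3 - sqrt(3) (E(v, A) = 3 - sqrt(-3 + 6) = 3 - sqrt(3))
y(H) = 3 - sqrt(3)
u = -1/147 (u = 1/(-147) = -1/147 ≈ -0.0068027)
y(7)*(z/C(10, 9) + u) = (3 - sqrt(3))*(-143/10 - 1/147) = (3 - sqrt(3))*(-21031/1470) = -21031/490 + 21031*sqrt(3)/1470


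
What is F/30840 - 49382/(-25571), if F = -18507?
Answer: 349899461/262869880 ≈ 1.3311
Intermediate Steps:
F/30840 - 49382/(-25571) = -18507/30840 - 49382/(-25571) = -18507*1/30840 - 49382*(-1/25571) = -6169/10280 + 49382/25571 = 349899461/262869880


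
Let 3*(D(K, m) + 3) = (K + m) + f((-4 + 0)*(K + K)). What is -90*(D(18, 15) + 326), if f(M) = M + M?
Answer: -21420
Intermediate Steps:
f(M) = 2*M
D(K, m) = -3 - 5*K + m/3 (D(K, m) = -3 + ((K + m) + 2*((-4 + 0)*(K + K)))/3 = -3 + ((K + m) + 2*(-8*K))/3 = -3 + ((K + m) - 16*K)/3 = -3 + (m - 15*K)/3 = -3 + (-5*K + m/3) = -3 - 5*K + m/3)
-90*(D(18, 15) + 326) = -90*((-3 - 5*18 + (1/3)*15) + 326) = -90*((-3 - 90 + 5) + 326) = -90*(-88 + 326) = -90*238 = -21420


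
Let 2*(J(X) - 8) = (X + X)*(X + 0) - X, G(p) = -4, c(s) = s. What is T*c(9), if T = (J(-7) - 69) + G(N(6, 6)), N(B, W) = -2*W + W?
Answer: -225/2 ≈ -112.50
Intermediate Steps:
N(B, W) = -W
J(X) = 8 + X**2 - X/2 (J(X) = 8 + ((X + X)*(X + 0) - X)/2 = 8 + ((2*X)*X - X)/2 = 8 + (2*X**2 - X)/2 = 8 + (-X + 2*X**2)/2 = 8 + (X**2 - X/2) = 8 + X**2 - X/2)
T = -25/2 (T = ((8 + (-7)**2 - 1/2*(-7)) - 69) - 4 = ((8 + 49 + 7/2) - 69) - 4 = (121/2 - 69) - 4 = -17/2 - 4 = -25/2 ≈ -12.500)
T*c(9) = -25/2*9 = -225/2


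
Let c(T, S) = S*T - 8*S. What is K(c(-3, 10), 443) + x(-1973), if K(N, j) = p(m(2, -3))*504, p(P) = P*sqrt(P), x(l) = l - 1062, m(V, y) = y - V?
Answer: -3035 - 2520*I*sqrt(5) ≈ -3035.0 - 5634.9*I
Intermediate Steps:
x(l) = -1062 + l
p(P) = P**(3/2)
c(T, S) = -8*S + S*T
K(N, j) = -2520*I*sqrt(5) (K(N, j) = (-3 - 1*2)**(3/2)*504 = (-3 - 2)**(3/2)*504 = (-5)**(3/2)*504 = -5*I*sqrt(5)*504 = -2520*I*sqrt(5))
K(c(-3, 10), 443) + x(-1973) = -2520*I*sqrt(5) + (-1062 - 1973) = -2520*I*sqrt(5) - 3035 = -3035 - 2520*I*sqrt(5)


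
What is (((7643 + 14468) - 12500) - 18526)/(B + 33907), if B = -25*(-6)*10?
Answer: -8915/35407 ≈ -0.25179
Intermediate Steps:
B = 1500 (B = 150*10 = 1500)
(((7643 + 14468) - 12500) - 18526)/(B + 33907) = (((7643 + 14468) - 12500) - 18526)/(1500 + 33907) = ((22111 - 12500) - 18526)/35407 = (9611 - 18526)*(1/35407) = -8915*1/35407 = -8915/35407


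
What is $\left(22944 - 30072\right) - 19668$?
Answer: $-26796$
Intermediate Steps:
$\left(22944 - 30072\right) - 19668 = -7128 - 19668 = -26796$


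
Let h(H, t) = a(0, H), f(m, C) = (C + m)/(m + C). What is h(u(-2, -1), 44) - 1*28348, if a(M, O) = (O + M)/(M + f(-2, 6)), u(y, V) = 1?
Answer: -28347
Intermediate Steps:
f(m, C) = 1 (f(m, C) = (C + m)/(C + m) = 1)
a(M, O) = (M + O)/(1 + M) (a(M, O) = (O + M)/(M + 1) = (M + O)/(1 + M))
h(H, t) = H (h(H, t) = (0 + H)/(1 + 0) = H/1 = 1*H = H)
h(u(-2, -1), 44) - 1*28348 = 1 - 1*28348 = 1 - 28348 = -28347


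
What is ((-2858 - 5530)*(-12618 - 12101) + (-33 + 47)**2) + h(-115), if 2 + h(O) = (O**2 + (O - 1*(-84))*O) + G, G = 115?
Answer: 207360071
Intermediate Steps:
h(O) = 113 + O**2 + O*(84 + O) (h(O) = -2 + ((O**2 + (O - 1*(-84))*O) + 115) = -2 + ((O**2 + (O + 84)*O) + 115) = -2 + ((O**2 + (84 + O)*O) + 115) = -2 + ((O**2 + O*(84 + O)) + 115) = -2 + (115 + O**2 + O*(84 + O)) = 113 + O**2 + O*(84 + O))
((-2858 - 5530)*(-12618 - 12101) + (-33 + 47)**2) + h(-115) = ((-2858 - 5530)*(-12618 - 12101) + (-33 + 47)**2) + (113 + 2*(-115)**2 + 84*(-115)) = (-8388*(-24719) + 14**2) + (113 + 2*13225 - 9660) = (207342972 + 196) + (113 + 26450 - 9660) = 207343168 + 16903 = 207360071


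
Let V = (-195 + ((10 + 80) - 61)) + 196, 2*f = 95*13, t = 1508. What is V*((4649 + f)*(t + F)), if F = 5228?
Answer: 1064254320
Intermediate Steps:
f = 1235/2 (f = (95*13)/2 = (½)*1235 = 1235/2 ≈ 617.50)
V = 30 (V = (-195 + (90 - 61)) + 196 = (-195 + 29) + 196 = -166 + 196 = 30)
V*((4649 + f)*(t + F)) = 30*((4649 + 1235/2)*(1508 + 5228)) = 30*((10533/2)*6736) = 30*35475144 = 1064254320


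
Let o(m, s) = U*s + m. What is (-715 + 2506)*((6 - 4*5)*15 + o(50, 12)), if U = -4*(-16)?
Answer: 1088928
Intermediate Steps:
U = 64
o(m, s) = m + 64*s (o(m, s) = 64*s + m = m + 64*s)
(-715 + 2506)*((6 - 4*5)*15 + o(50, 12)) = (-715 + 2506)*((6 - 4*5)*15 + (50 + 64*12)) = 1791*((6 - 20)*15 + (50 + 768)) = 1791*(-14*15 + 818) = 1791*(-210 + 818) = 1791*608 = 1088928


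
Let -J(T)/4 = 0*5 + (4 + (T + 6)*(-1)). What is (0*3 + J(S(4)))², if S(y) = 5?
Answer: 784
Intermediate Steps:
J(T) = 8 + 4*T (J(T) = -4*(0*5 + (4 + (T + 6)*(-1))) = -4*(0 + (4 + (6 + T)*(-1))) = -4*(0 + (4 + (-6 - T))) = -4*(0 + (-2 - T)) = -4*(-2 - T) = 8 + 4*T)
(0*3 + J(S(4)))² = (0*3 + (8 + 4*5))² = (0 + (8 + 20))² = (0 + 28)² = 28² = 784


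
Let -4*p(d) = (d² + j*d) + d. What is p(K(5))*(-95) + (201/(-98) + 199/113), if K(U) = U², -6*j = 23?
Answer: 1748961343/132888 ≈ 13161.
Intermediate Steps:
j = -23/6 (j = -⅙*23 = -23/6 ≈ -3.8333)
p(d) = -d²/4 + 17*d/24 (p(d) = -((d² - 23*d/6) + d)/4 = -(d² - 17*d/6)/4 = -d²/4 + 17*d/24)
p(K(5))*(-95) + (201/(-98) + 199/113) = ((1/24)*5²*(17 - 6*5²))*(-95) + (201/(-98) + 199/113) = ((1/24)*25*(17 - 6*25))*(-95) + (201*(-1/98) + 199*(1/113)) = ((1/24)*25*(17 - 150))*(-95) + (-201/98 + 199/113) = ((1/24)*25*(-133))*(-95) - 3211/11074 = -3325/24*(-95) - 3211/11074 = 315875/24 - 3211/11074 = 1748961343/132888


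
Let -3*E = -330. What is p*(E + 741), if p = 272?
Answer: 231472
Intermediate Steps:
E = 110 (E = -⅓*(-330) = 110)
p*(E + 741) = 272*(110 + 741) = 272*851 = 231472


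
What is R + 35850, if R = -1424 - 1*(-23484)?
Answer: 57910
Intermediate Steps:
R = 22060 (R = -1424 + 23484 = 22060)
R + 35850 = 22060 + 35850 = 57910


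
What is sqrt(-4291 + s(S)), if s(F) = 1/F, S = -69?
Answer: 4*I*sqrt(1276845)/69 ≈ 65.506*I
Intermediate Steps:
sqrt(-4291 + s(S)) = sqrt(-4291 + 1/(-69)) = sqrt(-4291 - 1/69) = sqrt(-296080/69) = 4*I*sqrt(1276845)/69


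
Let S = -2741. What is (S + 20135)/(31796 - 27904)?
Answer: 8697/1946 ≈ 4.4692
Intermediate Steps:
(S + 20135)/(31796 - 27904) = (-2741 + 20135)/(31796 - 27904) = 17394/3892 = 17394*(1/3892) = 8697/1946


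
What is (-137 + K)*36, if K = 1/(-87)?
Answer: -143040/29 ≈ -4932.4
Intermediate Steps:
K = -1/87 ≈ -0.011494
(-137 + K)*36 = (-137 - 1/87)*36 = -11920/87*36 = -143040/29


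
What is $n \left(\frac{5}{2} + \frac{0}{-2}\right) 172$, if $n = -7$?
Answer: $-3010$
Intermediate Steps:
$n \left(\frac{5}{2} + \frac{0}{-2}\right) 172 = - 7 \left(\frac{5}{2} + \frac{0}{-2}\right) 172 = - 7 \left(5 \cdot \frac{1}{2} + 0 \left(- \frac{1}{2}\right)\right) 172 = - 7 \left(\frac{5}{2} + 0\right) 172 = \left(-7\right) \frac{5}{2} \cdot 172 = \left(- \frac{35}{2}\right) 172 = -3010$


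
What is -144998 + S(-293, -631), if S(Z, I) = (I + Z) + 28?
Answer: -145894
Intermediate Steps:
S(Z, I) = 28 + I + Z
-144998 + S(-293, -631) = -144998 + (28 - 631 - 293) = -144998 - 896 = -145894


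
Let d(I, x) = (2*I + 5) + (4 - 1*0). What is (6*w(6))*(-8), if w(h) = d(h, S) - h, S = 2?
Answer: -720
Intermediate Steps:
d(I, x) = 9 + 2*I (d(I, x) = (5 + 2*I) + (4 + 0) = (5 + 2*I) + 4 = 9 + 2*I)
w(h) = 9 + h (w(h) = (9 + 2*h) - h = 9 + h)
(6*w(6))*(-8) = (6*(9 + 6))*(-8) = (6*15)*(-8) = 90*(-8) = -720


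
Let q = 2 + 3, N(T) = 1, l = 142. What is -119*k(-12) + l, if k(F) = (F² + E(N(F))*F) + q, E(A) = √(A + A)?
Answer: -17589 + 1428*√2 ≈ -15570.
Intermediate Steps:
E(A) = √2*√A (E(A) = √(2*A) = √2*√A)
q = 5
k(F) = 5 + F² + F*√2 (k(F) = (F² + (√2*√1)*F) + 5 = (F² + (√2*1)*F) + 5 = (F² + √2*F) + 5 = (F² + F*√2) + 5 = 5 + F² + F*√2)
-119*k(-12) + l = -119*(5 + (-12)² - 12*√2) + 142 = -119*(5 + 144 - 12*√2) + 142 = -119*(149 - 12*√2) + 142 = (-17731 + 1428*√2) + 142 = -17589 + 1428*√2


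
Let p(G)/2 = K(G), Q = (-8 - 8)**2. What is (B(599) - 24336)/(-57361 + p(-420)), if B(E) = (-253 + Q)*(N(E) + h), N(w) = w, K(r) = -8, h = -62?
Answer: 22725/57377 ≈ 0.39606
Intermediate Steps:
Q = 256 (Q = (-16)**2 = 256)
B(E) = -186 + 3*E (B(E) = (-253 + 256)*(E - 62) = 3*(-62 + E) = -186 + 3*E)
p(G) = -16 (p(G) = 2*(-8) = -16)
(B(599) - 24336)/(-57361 + p(-420)) = ((-186 + 3*599) - 24336)/(-57361 - 16) = ((-186 + 1797) - 24336)/(-57377) = (1611 - 24336)*(-1/57377) = -22725*(-1/57377) = 22725/57377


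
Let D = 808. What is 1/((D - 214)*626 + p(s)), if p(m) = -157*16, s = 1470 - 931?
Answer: 1/369332 ≈ 2.7076e-6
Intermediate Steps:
s = 539
p(m) = -2512
1/((D - 214)*626 + p(s)) = 1/((808 - 214)*626 - 2512) = 1/(594*626 - 2512) = 1/(371844 - 2512) = 1/369332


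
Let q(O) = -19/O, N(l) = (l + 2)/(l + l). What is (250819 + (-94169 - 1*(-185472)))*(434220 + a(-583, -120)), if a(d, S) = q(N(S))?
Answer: 8764036637400/59 ≈ 1.4854e+11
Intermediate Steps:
N(l) = (2 + l)/(2*l) (N(l) = (2 + l)/((2*l)) = (2 + l)*(1/(2*l)) = (2 + l)/(2*l))
a(d, S) = -38*S/(2 + S) (a(d, S) = -19*2*S/(2 + S) = -38*S/(2 + S))
(250819 + (-94169 - 1*(-185472)))*(434220 + a(-583, -120)) = (250819 + (-94169 - 1*(-185472)))*(434220 - 38*(-120)/(2 - 120)) = (250819 + (-94169 + 185472))*(434220 - 38*(-120)/(-118)) = (250819 + 91303)*(434220 - 38*(-120)*(-1/118)) = 342122*(434220 - 2280/59) = 342122*(25616700/59) = 8764036637400/59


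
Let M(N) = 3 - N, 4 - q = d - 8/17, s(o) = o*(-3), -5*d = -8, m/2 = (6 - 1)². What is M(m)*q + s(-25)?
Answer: -5093/85 ≈ -59.918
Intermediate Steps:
m = 50 (m = 2*(6 - 1)² = 2*5² = 2*25 = 50)
d = 8/5 (d = -⅕*(-8) = 8/5 ≈ 1.6000)
s(o) = -3*o
q = 244/85 (q = 4 - (8/5 - 8/17) = 4 - 1*96/85 = 4 - 96/85 = 244/85 ≈ 2.8706)
M(m)*q + s(-25) = (3 - 1*50)*(244/85) - 3*(-25) = (3 - 50)*(244/85) + 75 = -47*244/85 + 75 = -11468/85 + 75 = -5093/85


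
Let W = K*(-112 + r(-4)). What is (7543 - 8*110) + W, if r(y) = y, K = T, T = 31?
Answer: 3067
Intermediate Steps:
K = 31
W = -3596 (W = 31*(-112 - 4) = 31*(-116) = -3596)
(7543 - 8*110) + W = (7543 - 8*110) - 3596 = (7543 - 1*880) - 3596 = (7543 - 880) - 3596 = 6663 - 3596 = 3067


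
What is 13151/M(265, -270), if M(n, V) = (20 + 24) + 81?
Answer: 13151/125 ≈ 105.21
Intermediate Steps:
M(n, V) = 125 (M(n, V) = 44 + 81 = 125)
13151/M(265, -270) = 13151/125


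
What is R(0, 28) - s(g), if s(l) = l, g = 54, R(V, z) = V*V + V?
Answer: -54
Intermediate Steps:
R(V, z) = V + V² (R(V, z) = V² + V = V + V²)
R(0, 28) - s(g) = 0*(1 + 0) - 1*54 = 0*1 - 54 = 0 - 54 = -54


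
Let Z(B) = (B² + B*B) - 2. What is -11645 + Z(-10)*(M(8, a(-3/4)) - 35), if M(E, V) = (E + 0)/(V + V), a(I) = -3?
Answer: -18839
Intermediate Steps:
M(E, V) = E/(2*V) (M(E, V) = E/((2*V)) = E*(1/(2*V)) = E/(2*V))
Z(B) = -2 + 2*B² (Z(B) = (B² + B²) - 2 = 2*B² - 2 = -2 + 2*B²)
-11645 + Z(-10)*(M(8, a(-3/4)) - 35) = -11645 + (-2 + 2*(-10)²)*((½)*8/(-3) - 35) = -11645 + (-2 + 2*100)*((½)*8*(-⅓) - 35) = -11645 + (-2 + 200)*(-4/3 - 35) = -11645 + 198*(-109/3) = -11645 - 7194 = -18839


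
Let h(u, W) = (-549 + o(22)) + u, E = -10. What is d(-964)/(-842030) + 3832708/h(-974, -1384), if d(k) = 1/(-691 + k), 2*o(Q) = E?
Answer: -333819201189417/133084946575 ≈ -2508.3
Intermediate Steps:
o(Q) = -5 (o(Q) = (1/2)*(-10) = -5)
h(u, W) = -554 + u (h(u, W) = (-549 - 5) + u = -554 + u)
d(-964)/(-842030) + 3832708/h(-974, -1384) = 1/(-691 - 964*(-842030)) + 3832708/(-554 - 974) = -1/842030/(-1655) + 3832708/(-1528) = -1/1655*(-1/842030) + 3832708*(-1/1528) = 1/1393559650 - 958177/382 = -333819201189417/133084946575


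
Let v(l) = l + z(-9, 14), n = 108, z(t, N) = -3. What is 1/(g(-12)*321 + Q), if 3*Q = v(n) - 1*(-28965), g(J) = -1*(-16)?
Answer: 1/14826 ≈ 6.7449e-5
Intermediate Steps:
g(J) = 16
v(l) = -3 + l (v(l) = l - 3 = -3 + l)
Q = 9690 (Q = ((-3 + 108) - 1*(-28965))/3 = (105 + 28965)/3 = (1/3)*29070 = 9690)
1/(g(-12)*321 + Q) = 1/(16*321 + 9690) = 1/(5136 + 9690) = 1/14826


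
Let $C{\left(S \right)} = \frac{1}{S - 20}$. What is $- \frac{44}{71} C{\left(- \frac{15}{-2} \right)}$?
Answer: $\frac{88}{1775} \approx 0.049577$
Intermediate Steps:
$C{\left(S \right)} = \frac{1}{-20 + S}$
$- \frac{44}{71} C{\left(- \frac{15}{-2} \right)} = \frac{\left(-44\right) \frac{1}{71}}{-20 - \frac{15}{-2}} = \frac{\left(-44\right) \frac{1}{71}}{-20 - - \frac{15}{2}} = - \frac{44}{71 \left(-20 + \frac{15}{2}\right)} = - \frac{44}{71 \left(- \frac{25}{2}\right)} = \left(- \frac{44}{71}\right) \left(- \frac{2}{25}\right) = \frac{88}{1775}$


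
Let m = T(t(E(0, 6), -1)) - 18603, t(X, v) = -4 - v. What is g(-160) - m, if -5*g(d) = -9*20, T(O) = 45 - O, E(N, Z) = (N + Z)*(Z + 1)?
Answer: 18591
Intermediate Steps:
E(N, Z) = (1 + Z)*(N + Z) (E(N, Z) = (N + Z)*(1 + Z) = (1 + Z)*(N + Z))
m = -18555 (m = (45 - (-4 - 1*(-1))) - 18603 = (45 - (-4 + 1)) - 18603 = (45 - 1*(-3)) - 18603 = (45 + 3) - 18603 = 48 - 18603 = -18555)
g(d) = 36 (g(d) = -(-9)*20/5 = -⅕*(-180) = 36)
g(-160) - m = 36 - 1*(-18555) = 36 + 18555 = 18591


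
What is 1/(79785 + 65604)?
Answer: 1/145389 ≈ 6.8781e-6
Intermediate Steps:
1/(79785 + 65604) = 1/145389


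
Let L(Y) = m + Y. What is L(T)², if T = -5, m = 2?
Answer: 9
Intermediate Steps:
L(Y) = 2 + Y
L(T)² = (2 - 5)² = (-3)² = 9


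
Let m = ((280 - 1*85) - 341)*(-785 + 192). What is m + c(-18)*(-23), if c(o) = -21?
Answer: 87061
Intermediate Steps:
m = 86578 (m = ((280 - 85) - 341)*(-593) = (195 - 341)*(-593) = -146*(-593) = 86578)
m + c(-18)*(-23) = 86578 - 21*(-23) = 86578 + 483 = 87061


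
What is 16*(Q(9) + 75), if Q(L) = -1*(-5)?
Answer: 1280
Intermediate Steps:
Q(L) = 5
16*(Q(9) + 75) = 16*(5 + 75) = 16*80 = 1280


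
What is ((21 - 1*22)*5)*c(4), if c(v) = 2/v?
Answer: -5/2 ≈ -2.5000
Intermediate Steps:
((21 - 1*22)*5)*c(4) = ((21 - 1*22)*5)*(2/4) = ((21 - 22)*5)*(2*(1/4)) = -1*5*(1/2) = -5*1/2 = -5/2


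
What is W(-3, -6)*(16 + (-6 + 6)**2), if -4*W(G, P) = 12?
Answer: -48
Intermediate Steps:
W(G, P) = -3 (W(G, P) = -1/4*12 = -3)
W(-3, -6)*(16 + (-6 + 6)**2) = -3*(16 + (-6 + 6)**2) = -3*(16 + 0**2) = -3*(16 + 0) = -3*16 = -48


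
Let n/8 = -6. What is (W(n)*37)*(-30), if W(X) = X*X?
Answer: -2557440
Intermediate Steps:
n = -48 (n = 8*(-6) = -48)
W(X) = X²
(W(n)*37)*(-30) = ((-48)²*37)*(-30) = (2304*37)*(-30) = 85248*(-30) = -2557440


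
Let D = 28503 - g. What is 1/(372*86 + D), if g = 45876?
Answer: 1/14619 ≈ 6.8404e-5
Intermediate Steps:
D = -17373 (D = 28503 - 1*45876 = 28503 - 45876 = -17373)
1/(372*86 + D) = 1/(372*86 - 17373) = 1/(31992 - 17373) = 1/14619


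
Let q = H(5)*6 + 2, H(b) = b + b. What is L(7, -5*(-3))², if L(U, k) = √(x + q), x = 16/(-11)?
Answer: 666/11 ≈ 60.545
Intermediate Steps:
x = -16/11 (x = 16*(-1/11) = -16/11 ≈ -1.4545)
H(b) = 2*b
q = 62 (q = (2*5)*6 + 2 = 10*6 + 2 = 60 + 2 = 62)
L(U, k) = 3*√814/11 (L(U, k) = √(-16/11 + 62) = √(666/11) = 3*√814/11)
L(7, -5*(-3))² = (3*√814/11)² = 666/11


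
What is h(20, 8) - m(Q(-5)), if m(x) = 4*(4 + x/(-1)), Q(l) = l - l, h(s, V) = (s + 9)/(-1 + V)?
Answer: -83/7 ≈ -11.857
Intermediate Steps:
h(s, V) = (9 + s)/(-1 + V)
Q(l) = 0
m(x) = 16 - 4*x (m(x) = 4*(4 + x*(-1)) = 4*(4 - x) = 16 - 4*x)
h(20, 8) - m(Q(-5)) = (9 + 20)/(-1 + 8) - (16 - 4*0) = 29/7 - (16 + 0) = (1/7)*29 - 1*16 = 29/7 - 16 = -83/7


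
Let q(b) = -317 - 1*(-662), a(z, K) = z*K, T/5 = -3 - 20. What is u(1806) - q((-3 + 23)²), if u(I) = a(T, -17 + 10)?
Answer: 460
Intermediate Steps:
T = -115 (T = 5*(-3 - 20) = 5*(-23) = -115)
a(z, K) = K*z
q(b) = 345 (q(b) = -317 + 662 = 345)
u(I) = 805 (u(I) = (-17 + 10)*(-115) = -7*(-115) = 805)
u(1806) - q((-3 + 23)²) = 805 - 1*345 = 805 - 345 = 460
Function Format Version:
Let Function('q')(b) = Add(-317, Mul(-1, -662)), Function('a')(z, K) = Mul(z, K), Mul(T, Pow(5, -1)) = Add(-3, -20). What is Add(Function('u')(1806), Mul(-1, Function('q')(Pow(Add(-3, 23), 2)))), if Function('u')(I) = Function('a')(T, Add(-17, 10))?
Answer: 460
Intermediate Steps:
T = -115 (T = Mul(5, Add(-3, -20)) = Mul(5, -23) = -115)
Function('a')(z, K) = Mul(K, z)
Function('q')(b) = 345 (Function('q')(b) = Add(-317, 662) = 345)
Function('u')(I) = 805 (Function('u')(I) = Mul(Add(-17, 10), -115) = Mul(-7, -115) = 805)
Add(Function('u')(1806), Mul(-1, Function('q')(Pow(Add(-3, 23), 2)))) = Add(805, Mul(-1, 345)) = Add(805, -345) = 460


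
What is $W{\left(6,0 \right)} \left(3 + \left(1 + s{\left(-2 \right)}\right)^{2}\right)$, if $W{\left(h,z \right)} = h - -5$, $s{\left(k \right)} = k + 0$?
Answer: $44$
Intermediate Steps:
$s{\left(k \right)} = k$
$W{\left(h,z \right)} = 5 + h$ ($W{\left(h,z \right)} = h + 5 = 5 + h$)
$W{\left(6,0 \right)} \left(3 + \left(1 + s{\left(-2 \right)}\right)^{2}\right) = \left(5 + 6\right) \left(3 + \left(1 - 2\right)^{2}\right) = 11 \left(3 + \left(-1\right)^{2}\right) = 11 \left(3 + 1\right) = 11 \cdot 4 = 44$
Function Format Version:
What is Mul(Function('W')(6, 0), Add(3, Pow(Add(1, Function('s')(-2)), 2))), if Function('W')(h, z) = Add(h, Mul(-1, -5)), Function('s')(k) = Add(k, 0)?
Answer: 44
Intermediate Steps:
Function('s')(k) = k
Function('W')(h, z) = Add(5, h) (Function('W')(h, z) = Add(h, 5) = Add(5, h))
Mul(Function('W')(6, 0), Add(3, Pow(Add(1, Function('s')(-2)), 2))) = Mul(Add(5, 6), Add(3, Pow(Add(1, -2), 2))) = Mul(11, Add(3, Pow(-1, 2))) = Mul(11, Add(3, 1)) = Mul(11, 4) = 44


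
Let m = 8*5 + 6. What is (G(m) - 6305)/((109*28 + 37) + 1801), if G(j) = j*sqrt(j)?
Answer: -1261/978 + 23*sqrt(46)/2445 ≈ -1.2256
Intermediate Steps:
m = 46 (m = 40 + 6 = 46)
G(j) = j**(3/2)
(G(m) - 6305)/((109*28 + 37) + 1801) = (46**(3/2) - 6305)/((109*28 + 37) + 1801) = (46*sqrt(46) - 6305)/((3052 + 37) + 1801) = (-6305 + 46*sqrt(46))/(3089 + 1801) = (-6305 + 46*sqrt(46))/4890 = (-6305 + 46*sqrt(46))*(1/4890) = -1261/978 + 23*sqrt(46)/2445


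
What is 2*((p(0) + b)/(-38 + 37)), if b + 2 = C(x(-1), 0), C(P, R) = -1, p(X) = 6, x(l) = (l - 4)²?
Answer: -6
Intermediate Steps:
x(l) = (-4 + l)²
b = -3 (b = -2 - 1 = -3)
2*((p(0) + b)/(-38 + 37)) = 2*((6 - 3)/(-38 + 37)) = 2*(3/(-1)) = 2*(-1*3) = 2*(-3) = -6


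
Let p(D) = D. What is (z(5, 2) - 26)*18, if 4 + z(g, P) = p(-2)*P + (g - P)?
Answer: -558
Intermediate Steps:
z(g, P) = -4 + g - 3*P (z(g, P) = -4 + (-2*P + (g - P)) = -4 + (g - 3*P) = -4 + g - 3*P)
(z(5, 2) - 26)*18 = ((-4 + 5 - 3*2) - 26)*18 = ((-4 + 5 - 6) - 26)*18 = (-5 - 26)*18 = -31*18 = -558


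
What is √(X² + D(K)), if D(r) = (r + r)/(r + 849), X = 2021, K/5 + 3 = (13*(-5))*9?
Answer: √1984259563889/697 ≈ 2021.0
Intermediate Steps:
K = -2940 (K = -15 + 5*((13*(-5))*9) = -15 + 5*(-65*9) = -15 + 5*(-585) = -15 - 2925 = -2940)
D(r) = 2*r/(849 + r) (D(r) = (2*r)/(849 + r) = 2*r/(849 + r))
√(X² + D(K)) = √(2021² + 2*(-2940)/(849 - 2940)) = √(4084441 + 2*(-2940)/(-2091)) = √(4084441 + 2*(-2940)*(-1/2091)) = √(4084441 + 1960/697) = √(2846857337/697) = √1984259563889/697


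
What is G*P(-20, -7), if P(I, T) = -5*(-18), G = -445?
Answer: -40050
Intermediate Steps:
P(I, T) = 90
G*P(-20, -7) = -445*90 = -40050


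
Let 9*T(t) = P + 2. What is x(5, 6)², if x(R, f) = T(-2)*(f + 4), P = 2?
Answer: 1600/81 ≈ 19.753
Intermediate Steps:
T(t) = 4/9 (T(t) = (2 + 2)/9 = (⅑)*4 = 4/9)
x(R, f) = 16/9 + 4*f/9 (x(R, f) = 4*(f + 4)/9 = 4*(4 + f)/9 = 16/9 + 4*f/9)
x(5, 6)² = (16/9 + (4/9)*6)² = (16/9 + 8/3)² = (40/9)² = 1600/81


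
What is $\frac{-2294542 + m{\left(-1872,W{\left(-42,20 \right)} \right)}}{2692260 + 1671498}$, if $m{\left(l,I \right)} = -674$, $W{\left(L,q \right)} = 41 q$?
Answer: $- \frac{18216}{34633} \approx -0.52597$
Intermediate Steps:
$\frac{-2294542 + m{\left(-1872,W{\left(-42,20 \right)} \right)}}{2692260 + 1671498} = \frac{-2294542 - 674}{2692260 + 1671498} = - \frac{2295216}{4363758} = \left(-2295216\right) \frac{1}{4363758} = - \frac{18216}{34633}$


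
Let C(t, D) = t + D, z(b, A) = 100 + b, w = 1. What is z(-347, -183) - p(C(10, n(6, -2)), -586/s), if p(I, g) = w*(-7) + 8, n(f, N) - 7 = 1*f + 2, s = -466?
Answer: -248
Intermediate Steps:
n(f, N) = 9 + f (n(f, N) = 7 + (1*f + 2) = 7 + (f + 2) = 7 + (2 + f) = 9 + f)
C(t, D) = D + t
p(I, g) = 1 (p(I, g) = 1*(-7) + 8 = -7 + 8 = 1)
z(-347, -183) - p(C(10, n(6, -2)), -586/s) = (100 - 347) - 1*1 = -247 - 1 = -248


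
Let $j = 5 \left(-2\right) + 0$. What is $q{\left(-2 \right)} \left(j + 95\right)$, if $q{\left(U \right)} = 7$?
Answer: $595$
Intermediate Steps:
$j = -10$ ($j = -10 + 0 = -10$)
$q{\left(-2 \right)} \left(j + 95\right) = 7 \left(-10 + 95\right) = 7 \cdot 85 = 595$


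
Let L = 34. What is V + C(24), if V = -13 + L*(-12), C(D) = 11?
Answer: -410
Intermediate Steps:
V = -421 (V = -13 + 34*(-12) = -13 - 408 = -421)
V + C(24) = -421 + 11 = -410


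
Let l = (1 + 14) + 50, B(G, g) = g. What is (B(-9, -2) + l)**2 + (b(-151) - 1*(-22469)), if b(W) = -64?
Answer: 26374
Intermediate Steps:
l = 65 (l = 15 + 50 = 65)
(B(-9, -2) + l)**2 + (b(-151) - 1*(-22469)) = (-2 + 65)**2 + (-64 - 1*(-22469)) = 63**2 + (-64 + 22469) = 3969 + 22405 = 26374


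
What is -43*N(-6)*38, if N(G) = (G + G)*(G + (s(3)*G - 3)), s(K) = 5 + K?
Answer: -1117656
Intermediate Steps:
N(G) = 2*G*(-3 + 9*G) (N(G) = (G + G)*(G + ((5 + 3)*G - 3)) = (2*G)*(G + (8*G - 3)) = (2*G)*(G + (-3 + 8*G)) = (2*G)*(-3 + 9*G) = 2*G*(-3 + 9*G))
-43*N(-6)*38 = -258*(-6)*(-1 + 3*(-6))*38 = -258*(-6)*(-1 - 18)*38 = -258*(-6)*(-19)*38 = -43*684*38 = -29412*38 = -1117656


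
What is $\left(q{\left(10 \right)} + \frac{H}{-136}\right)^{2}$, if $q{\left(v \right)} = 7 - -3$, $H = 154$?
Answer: $\frac{363609}{4624} \approx 78.635$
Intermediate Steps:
$q{\left(v \right)} = 10$ ($q{\left(v \right)} = 7 + 3 = 10$)
$\left(q{\left(10 \right)} + \frac{H}{-136}\right)^{2} = \left(10 + \frac{154}{-136}\right)^{2} = \left(10 + 154 \left(- \frac{1}{136}\right)\right)^{2} = \left(10 - \frac{77}{68}\right)^{2} = \left(\frac{603}{68}\right)^{2} = \frac{363609}{4624}$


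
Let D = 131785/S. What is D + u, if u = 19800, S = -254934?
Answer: 5047561415/254934 ≈ 19799.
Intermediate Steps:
D = -131785/254934 (D = 131785/(-254934) = 131785*(-1/254934) = -131785/254934 ≈ -0.51694)
D + u = -131785/254934 + 19800 = 5047561415/254934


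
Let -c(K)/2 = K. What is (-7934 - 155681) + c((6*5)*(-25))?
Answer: -162115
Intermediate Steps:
c(K) = -2*K
(-7934 - 155681) + c((6*5)*(-25)) = (-7934 - 155681) - 2*6*5*(-25) = -163615 - 60*(-25) = -163615 - 2*(-750) = -163615 + 1500 = -162115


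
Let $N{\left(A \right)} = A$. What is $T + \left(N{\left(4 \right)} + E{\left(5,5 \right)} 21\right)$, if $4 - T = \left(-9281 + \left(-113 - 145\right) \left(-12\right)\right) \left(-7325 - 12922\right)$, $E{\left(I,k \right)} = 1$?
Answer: $-125227666$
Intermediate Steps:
$T = -125227691$ ($T = 4 - \left(-9281 + \left(-113 - 145\right) \left(-12\right)\right) \left(-7325 - 12922\right) = 4 - \left(-9281 + \left(-113 - 145\right) \left(-12\right)\right) \left(-20247\right) = 4 - \left(-9281 - -3096\right) \left(-20247\right) = 4 - \left(-9281 + 3096\right) \left(-20247\right) = 4 - \left(-6185\right) \left(-20247\right) = 4 - 125227695 = -125227691$)
$T + \left(N{\left(4 \right)} + E{\left(5,5 \right)} 21\right) = -125227691 + \left(4 + 1 \cdot 21\right) = -125227691 + \left(4 + 21\right) = -125227691 + 25 = -125227666$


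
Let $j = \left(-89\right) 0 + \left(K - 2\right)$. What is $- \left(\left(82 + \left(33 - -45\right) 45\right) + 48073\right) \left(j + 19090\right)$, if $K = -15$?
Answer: $-985406545$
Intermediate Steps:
$j = -17$ ($j = \left(-89\right) 0 - 17 = 0 - 17 = -17$)
$- \left(\left(82 + \left(33 - -45\right) 45\right) + 48073\right) \left(j + 19090\right) = - \left(\left(82 + \left(33 - -45\right) 45\right) + 48073\right) \left(-17 + 19090\right) = - \left(\left(82 + \left(33 + 45\right) 45\right) + 48073\right) 19073 = - \left(\left(82 + 78 \cdot 45\right) + 48073\right) 19073 = - \left(\left(82 + 3510\right) + 48073\right) 19073 = - \left(3592 + 48073\right) 19073 = - 51665 \cdot 19073 = \left(-1\right) 985406545 = -985406545$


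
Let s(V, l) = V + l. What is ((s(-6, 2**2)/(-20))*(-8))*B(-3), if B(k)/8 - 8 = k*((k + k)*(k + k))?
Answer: 640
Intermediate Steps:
B(k) = 64 + 32*k**3 (B(k) = 64 + 8*(k*((k + k)*(k + k))) = 64 + 8*(k*((2*k)*(2*k))) = 64 + 8*(k*(4*k**2)) = 64 + 8*(4*k**3) = 64 + 32*k**3)
((s(-6, 2**2)/(-20))*(-8))*B(-3) = (((-6 + 2**2)/(-20))*(-8))*(64 + 32*(-3)**3) = (((-6 + 4)*(-1/20))*(-8))*(64 + 32*(-27)) = (-2*(-1/20)*(-8))*(64 - 864) = ((1/10)*(-8))*(-800) = -4/5*(-800) = 640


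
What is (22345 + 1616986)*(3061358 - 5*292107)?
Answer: 2624278769413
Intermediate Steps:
(22345 + 1616986)*(3061358 - 5*292107) = 1639331*(3061358 - 1460535) = 1639331*1600823 = 2624278769413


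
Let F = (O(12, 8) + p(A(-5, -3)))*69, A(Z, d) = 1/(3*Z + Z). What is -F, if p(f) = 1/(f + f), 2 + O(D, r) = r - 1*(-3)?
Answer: 69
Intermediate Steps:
O(D, r) = 1 + r (O(D, r) = -2 + (r - 1*(-3)) = -2 + (r + 3) = -2 + (3 + r) = 1 + r)
A(Z, d) = 1/(4*Z)
p(f) = 1/(2*f)
F = -69 (F = ((1 + 8) + 1/(2*(((1/4)/(-5)))))*69 = (9 + 1/(2*(((1/4)*(-1/5)))))*69 = (9 + 1/(2*(-1/20)))*69 = (9 + (1/2)*(-20))*69 = (9 - 10)*69 = -1*69 = -69)
-F = -1*(-69) = 69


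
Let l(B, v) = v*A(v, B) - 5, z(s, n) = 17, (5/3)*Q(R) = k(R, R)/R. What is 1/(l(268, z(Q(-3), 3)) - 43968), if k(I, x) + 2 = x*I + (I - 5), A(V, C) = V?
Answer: -1/43684 ≈ -2.2892e-5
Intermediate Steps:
k(I, x) = -7 + I + I*x (k(I, x) = -2 + (x*I + (I - 5)) = -2 + (I*x + (-5 + I)) = -2 + (-5 + I + I*x) = -7 + I + I*x)
Q(R) = 3*(-7 + R + R²)/(5*R) (Q(R) = 3*((-7 + R + R*R)/R)/5 = 3*((-7 + R + R²)/R)/5 = 3*(-7 + R + R²)/(5*R))
l(B, v) = -5 + v² (l(B, v) = v*v - 5 = v² - 5 = -5 + v²)
1/(l(268, z(Q(-3), 3)) - 43968) = 1/((-5 + 17²) - 43968) = 1/((-5 + 289) - 43968) = 1/(284 - 43968) = 1/(-43684) = -1/43684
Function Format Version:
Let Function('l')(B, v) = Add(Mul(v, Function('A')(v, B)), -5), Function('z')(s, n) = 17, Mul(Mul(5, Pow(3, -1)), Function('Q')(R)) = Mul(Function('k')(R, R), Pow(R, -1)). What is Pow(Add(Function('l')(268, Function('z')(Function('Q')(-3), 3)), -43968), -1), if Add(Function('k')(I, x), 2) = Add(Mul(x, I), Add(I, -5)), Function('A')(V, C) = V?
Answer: Rational(-1, 43684) ≈ -2.2892e-5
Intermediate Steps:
Function('k')(I, x) = Add(-7, I, Mul(I, x)) (Function('k')(I, x) = Add(-2, Add(Mul(x, I), Add(I, -5))) = Add(-2, Add(Mul(I, x), Add(-5, I))) = Add(-2, Add(-5, I, Mul(I, x))) = Add(-7, I, Mul(I, x)))
Function('Q')(R) = Mul(Rational(3, 5), Pow(R, -1), Add(-7, R, Pow(R, 2))) (Function('Q')(R) = Mul(Rational(3, 5), Mul(Add(-7, R, Mul(R, R)), Pow(R, -1))) = Mul(Rational(3, 5), Mul(Add(-7, R, Pow(R, 2)), Pow(R, -1))) = Mul(Rational(3, 5), Mul(Pow(R, -1), Add(-7, R, Pow(R, 2)))) = Mul(Rational(3, 5), Pow(R, -1), Add(-7, R, Pow(R, 2))))
Function('l')(B, v) = Add(-5, Pow(v, 2)) (Function('l')(B, v) = Add(Mul(v, v), -5) = Add(Pow(v, 2), -5) = Add(-5, Pow(v, 2)))
Pow(Add(Function('l')(268, Function('z')(Function('Q')(-3), 3)), -43968), -1) = Pow(Add(Add(-5, Pow(17, 2)), -43968), -1) = Pow(Add(Add(-5, 289), -43968), -1) = Pow(Add(284, -43968), -1) = Pow(-43684, -1) = Rational(-1, 43684)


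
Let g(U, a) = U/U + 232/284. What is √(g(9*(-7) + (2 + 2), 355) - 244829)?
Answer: I*√1234173830/71 ≈ 494.8*I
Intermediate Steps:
g(U, a) = 129/71 (g(U, a) = 1 + 232*(1/284) = 1 + 58/71 = 129/71)
√(g(9*(-7) + (2 + 2), 355) - 244829) = √(129/71 - 244829) = √(-17382730/71) = I*√1234173830/71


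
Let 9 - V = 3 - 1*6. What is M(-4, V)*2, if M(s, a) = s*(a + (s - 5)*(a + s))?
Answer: 480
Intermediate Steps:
V = 12 (V = 9 - (3 - 1*6) = 9 - (3 - 6) = 9 - 1*(-3) = 9 + 3 = 12)
M(s, a) = s*(a + (-5 + s)*(a + s))
M(-4, V)*2 = -4*((-4)² - 5*(-4) - 4*12 + 12*(-4))*2 = -4*(16 + 20 - 48 - 48)*2 = -4*(-60)*2 = 240*2 = 480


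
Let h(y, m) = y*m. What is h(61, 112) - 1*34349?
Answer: -27517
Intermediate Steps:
h(y, m) = m*y
h(61, 112) - 1*34349 = 112*61 - 1*34349 = 6832 - 34349 = -27517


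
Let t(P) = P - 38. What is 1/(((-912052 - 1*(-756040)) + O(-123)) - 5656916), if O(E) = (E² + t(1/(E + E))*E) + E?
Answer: -2/11586495 ≈ -1.7261e-7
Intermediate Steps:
t(P) = -38 + P
O(E) = E + E² + E*(-38 + 1/(2*E)) (O(E) = (E² + (-38 + 1/(E + E))*E) + E = (E² + (-38 + 1/(2*E))*E) + E = (E² + E*(-38 + 1/(2*E))) + E = E + E² + E*(-38 + 1/(2*E)))
1/(((-912052 - 1*(-756040)) + O(-123)) - 5656916) = 1/(((-912052 - 1*(-756040)) + (½ - 123*(-37 - 123))) - 5656916) = 1/(((-912052 + 756040) + (½ - 123*(-160))) - 5656916) = 1/((-156012 + (½ + 19680)) - 5656916) = 1/((-156012 + 39361/2) - 5656916) = 1/(-272663/2 - 5656916) = 1/(-11586495/2) = -2/11586495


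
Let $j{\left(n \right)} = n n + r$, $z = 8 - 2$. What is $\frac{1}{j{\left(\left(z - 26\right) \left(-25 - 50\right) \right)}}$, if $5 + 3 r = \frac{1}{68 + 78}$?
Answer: $\frac{146}{328499757} \approx 4.4444 \cdot 10^{-7}$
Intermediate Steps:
$r = - \frac{243}{146}$ ($r = - \frac{5}{3} + \frac{1}{3 \left(68 + 78\right)} = - \frac{5}{3} + \frac{1}{3 \cdot 146} = - \frac{5}{3} + \frac{1}{3} \cdot \frac{1}{146} = - \frac{5}{3} + \frac{1}{438} = - \frac{243}{146} \approx -1.6644$)
$z = 6$ ($z = 8 - 2 = 6$)
$j{\left(n \right)} = - \frac{243}{146} + n^{2}$ ($j{\left(n \right)} = n n - \frac{243}{146} = n^{2} - \frac{243}{146} = - \frac{243}{146} + n^{2}$)
$\frac{1}{j{\left(\left(z - 26\right) \left(-25 - 50\right) \right)}} = \frac{1}{- \frac{243}{146} + \left(\left(6 - 26\right) \left(-25 - 50\right)\right)^{2}} = \frac{1}{- \frac{243}{146} + \left(\left(-20\right) \left(-75\right)\right)^{2}} = \frac{1}{- \frac{243}{146} + 1500^{2}} = \frac{1}{- \frac{243}{146} + 2250000} = \frac{1}{\frac{328499757}{146}} = \frac{146}{328499757}$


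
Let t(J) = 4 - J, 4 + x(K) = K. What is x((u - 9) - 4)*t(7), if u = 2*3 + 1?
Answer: 30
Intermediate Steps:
u = 7 (u = 6 + 1 = 7)
x(K) = -4 + K
x((u - 9) - 4)*t(7) = (-4 + ((7 - 9) - 4))*(4 - 1*7) = (-4 + (-2 - 4))*(4 - 7) = (-4 - 6)*(-3) = -10*(-3) = 30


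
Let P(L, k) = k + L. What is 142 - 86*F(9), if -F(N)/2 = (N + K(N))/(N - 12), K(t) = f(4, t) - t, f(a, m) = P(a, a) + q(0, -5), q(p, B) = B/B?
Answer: -374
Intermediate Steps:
P(L, k) = L + k
q(p, B) = 1
f(a, m) = 1 + 2*a (f(a, m) = (a + a) + 1 = 2*a + 1 = 1 + 2*a)
K(t) = 9 - t (K(t) = (1 + 2*4) - t = (1 + 8) - t = 9 - t)
F(N) = -18/(-12 + N) (F(N) = -2*(N + (9 - N))/(N - 12) = -18/(-12 + N))
142 - 86*F(9) = 142 - (-1548)/(-12 + 9) = 142 - (-1548)/(-3) = 142 - (-1548)*(-1)/3 = 142 - 86*6 = 142 - 516 = -374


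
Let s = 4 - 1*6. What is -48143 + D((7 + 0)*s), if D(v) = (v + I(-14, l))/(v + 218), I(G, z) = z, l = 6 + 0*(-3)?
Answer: -2455295/51 ≈ -48143.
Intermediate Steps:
s = -2 (s = 4 - 6 = -2)
l = 6 (l = 6 + 0 = 6)
D(v) = (6 + v)/(218 + v) (D(v) = (v + 6)/(v + 218) = (6 + v)/(218 + v))
-48143 + D((7 + 0)*s) = -48143 + (6 + (7 + 0)*(-2))/(218 + (7 + 0)*(-2)) = -48143 + (6 + 7*(-2))/(218 + 7*(-2)) = -48143 + (6 - 14)/(218 - 14) = -48143 - 8/204 = -48143 + (1/204)*(-8) = -48143 - 2/51 = -2455295/51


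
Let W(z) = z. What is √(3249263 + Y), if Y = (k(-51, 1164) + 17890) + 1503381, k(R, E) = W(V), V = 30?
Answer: 2*√1192641 ≈ 2184.2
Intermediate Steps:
k(R, E) = 30
Y = 1521301 (Y = (30 + 17890) + 1503381 = 17920 + 1503381 = 1521301)
√(3249263 + Y) = √(3249263 + 1521301) = √4770564 = 2*√1192641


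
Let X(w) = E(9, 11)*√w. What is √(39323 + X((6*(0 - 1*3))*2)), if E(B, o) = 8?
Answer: √(39323 + 48*I) ≈ 198.3 + 0.121*I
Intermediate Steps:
X(w) = 8*√w
√(39323 + X((6*(0 - 1*3))*2)) = √(39323 + 8*√((6*(0 - 1*3))*2)) = √(39323 + 8*√((6*(0 - 3))*2)) = √(39323 + 8*√((6*(-3))*2)) = √(39323 + 8*√(-18*2)) = √(39323 + 8*√(-36)) = √(39323 + 8*(6*I)) = √(39323 + 48*I)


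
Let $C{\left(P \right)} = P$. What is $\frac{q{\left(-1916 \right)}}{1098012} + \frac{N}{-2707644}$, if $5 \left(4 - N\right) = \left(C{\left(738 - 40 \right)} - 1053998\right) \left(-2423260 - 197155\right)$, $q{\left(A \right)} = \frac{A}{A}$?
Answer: $\frac{16836691034444511}{82584044548} \approx 2.0387 \cdot 10^{5}$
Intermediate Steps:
$q{\left(A \right)} = 1$
$N = -552016623896$ ($N = 4 - \frac{\left(\left(738 - 40\right) - 1053998\right) \left(-2423260 - 197155\right)}{5} = 4 - \frac{\left(698 - 1053998\right) \left(-2620415\right)}{5} = 4 - \frac{\left(-1053300\right) \left(-2620415\right)}{5} = 4 - 552016623900 = -552016623896$)
$\frac{q{\left(-1916 \right)}}{1098012} + \frac{N}{-2707644} = 1 \cdot \frac{1}{1098012} - \frac{552016623896}{-2707644} = 1 \cdot \frac{1}{1098012} - - \frac{138004155974}{676911} = \frac{1}{1098012} + \frac{138004155974}{676911} = \frac{16836691034444511}{82584044548}$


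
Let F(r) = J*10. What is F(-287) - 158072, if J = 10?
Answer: -157972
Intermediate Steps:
F(r) = 100 (F(r) = 10*10 = 100)
F(-287) - 158072 = 100 - 158072 = -157972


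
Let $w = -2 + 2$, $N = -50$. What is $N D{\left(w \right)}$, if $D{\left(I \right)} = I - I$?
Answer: $0$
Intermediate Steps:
$w = 0$
$D{\left(I \right)} = 0$
$N D{\left(w \right)} = \left(-50\right) 0 = 0$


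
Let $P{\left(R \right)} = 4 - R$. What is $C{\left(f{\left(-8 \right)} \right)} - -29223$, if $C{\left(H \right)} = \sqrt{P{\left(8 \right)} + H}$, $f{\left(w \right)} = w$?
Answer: $29223 + 2 i \sqrt{3} \approx 29223.0 + 3.4641 i$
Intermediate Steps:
$C{\left(H \right)} = \sqrt{-4 + H}$ ($C{\left(H \right)} = \sqrt{\left(4 - 8\right) + H} = \sqrt{-4 + H}$)
$C{\left(f{\left(-8 \right)} \right)} - -29223 = \sqrt{-4 - 8} - -29223 = \sqrt{-12} + 29223 = 2 i \sqrt{3} + 29223 = 29223 + 2 i \sqrt{3}$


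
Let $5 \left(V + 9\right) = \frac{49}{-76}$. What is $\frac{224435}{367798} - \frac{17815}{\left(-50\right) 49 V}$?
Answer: $- \frac{1663993811}{8931238834} \approx -0.18631$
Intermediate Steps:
$V = - \frac{3469}{380}$ ($V = -9 + \frac{49 \frac{1}{-76}}{5} = -9 + \frac{49 \left(- \frac{1}{76}\right)}{5} = -9 + \frac{1}{5} \left(- \frac{49}{76}\right) = -9 - \frac{49}{380} = - \frac{3469}{380} \approx -9.129$)
$\frac{224435}{367798} - \frac{17815}{\left(-50\right) 49 V} = \frac{224435}{367798} - \frac{17815}{\left(-50\right) 49 \left(- \frac{3469}{380}\right)} = 224435 \cdot \frac{1}{367798} - \frac{17815}{\left(-2450\right) \left(- \frac{3469}{380}\right)} = \frac{224435}{367798} - \frac{17815}{\frac{849905}{38}} = \frac{224435}{367798} - \frac{19342}{24283} = - \frac{1663993811}{8931238834}$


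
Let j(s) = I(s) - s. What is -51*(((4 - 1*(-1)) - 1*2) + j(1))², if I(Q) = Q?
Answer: -459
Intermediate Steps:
j(s) = 0 (j(s) = s - s = 0)
-51*(((4 - 1*(-1)) - 1*2) + j(1))² = -51*(((4 - 1*(-1)) - 1*2) + 0)² = -51*(((4 + 1) - 2) + 0)² = -51*((5 - 2) + 0)² = -51*(3 + 0)² = -51*3² = -51*9 = -459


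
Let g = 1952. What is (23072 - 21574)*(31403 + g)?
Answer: 49965790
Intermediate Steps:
(23072 - 21574)*(31403 + g) = (23072 - 21574)*(31403 + 1952) = 1498*33355 = 49965790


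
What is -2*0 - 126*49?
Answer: -6174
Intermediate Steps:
-2*0 - 126*49 = -1*0 - 6174 = 0 - 6174 = -6174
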